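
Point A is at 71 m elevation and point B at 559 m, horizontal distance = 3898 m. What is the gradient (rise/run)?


gradient = (559 - 71) / 3898 = 488 / 3898 = 0.1252

0.1252


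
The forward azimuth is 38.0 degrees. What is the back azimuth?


back azimuth = (38.0 + 180) mod 360 = 218.0 degrees

218.0 degrees


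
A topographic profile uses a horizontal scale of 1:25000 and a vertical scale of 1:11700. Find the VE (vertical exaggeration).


VE = horizontal_scale / vertical_scale = 25000 / 11700 ≈ 2.1

2.1x


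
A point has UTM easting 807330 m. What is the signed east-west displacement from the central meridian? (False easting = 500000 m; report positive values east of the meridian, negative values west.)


displacement = 807330 - 500000 = 307330 m

307330 m


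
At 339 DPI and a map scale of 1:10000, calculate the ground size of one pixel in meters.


pixel_cm = 2.54 / 339 ≈ 0.007493 cm
ground = pixel_cm * 10000 / 100 = 2.54 * 10000 / (339 * 100) = 25400 / 33900 ≈ 0.75 m

0.75 m


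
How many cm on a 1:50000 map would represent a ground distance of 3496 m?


map_cm = 3496 * 100 / 50000 = 6.992 cm ≈ 6.99 cm

6.99 cm


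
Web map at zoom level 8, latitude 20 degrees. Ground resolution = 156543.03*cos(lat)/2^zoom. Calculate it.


res = 156543.03 * cos(20) / 2^8 = 156543.03 * 0.93969262 / 256 = 574.62 m/pixel

574.62 m/pixel


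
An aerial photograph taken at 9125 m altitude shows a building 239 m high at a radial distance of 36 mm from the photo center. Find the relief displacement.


d = h * r / H = 239 * 36 / 9125 = 0.94 mm

0.94 mm


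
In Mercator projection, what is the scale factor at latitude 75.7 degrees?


SF = 1 / cos(75.7) = 1 / 0.246999 = 4.049

4.049


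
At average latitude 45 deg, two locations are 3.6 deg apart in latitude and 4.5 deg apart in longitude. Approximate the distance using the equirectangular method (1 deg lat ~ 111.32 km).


dlat_km = 3.6 * 111.32 = 400.752
dlon_km = 4.5 * 111.32 * cos(45) ≈ 354.218
dist = sqrt(400.752^2 + 354.218^2) ≈ 534.9 km

534.9 km


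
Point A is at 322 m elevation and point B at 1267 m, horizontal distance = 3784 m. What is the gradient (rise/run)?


gradient = (1267 - 322) / 3784 = 945 / 3784 = 0.2497

0.2497


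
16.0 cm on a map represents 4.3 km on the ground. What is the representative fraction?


ground = 4.3 km = 430000 cm; RF denominator = ground / map = 430000 / 16.0 = 26875; RF = 1:26875

1:26875


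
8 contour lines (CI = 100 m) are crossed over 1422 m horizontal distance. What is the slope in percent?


elevation change = 8 * 100 = 800 m
slope = 800 / 1422 * 100 = 56.3%

56.3%


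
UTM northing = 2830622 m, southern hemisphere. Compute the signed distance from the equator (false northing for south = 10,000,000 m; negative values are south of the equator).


For southern: actual = 2830622 - 10000000 = -7169378 m

-7169378 m


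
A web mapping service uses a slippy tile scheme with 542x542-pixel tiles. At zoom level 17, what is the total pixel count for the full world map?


tiles per axis = 2^17 = 131072
total tiles = 131072^2 = 17179869184
pixels per axis = 131072 * 542 = 71041024
total pixels = 71041024^2 = 5046827090968576

5046827090968576 pixels


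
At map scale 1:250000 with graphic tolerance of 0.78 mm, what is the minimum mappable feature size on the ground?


ground = 0.78 mm * 250000 / 1000 = 195.0 m

195.0 m


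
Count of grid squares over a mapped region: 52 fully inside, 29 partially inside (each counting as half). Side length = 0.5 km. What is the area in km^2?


effective squares = 52 + 29 * 0.5 = 66.5
area = 66.5 * 0.25 = 16.625 km^2

16.625 km^2


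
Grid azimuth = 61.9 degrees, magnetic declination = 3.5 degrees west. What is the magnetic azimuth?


magnetic azimuth = grid azimuth - declination (east +ve)
mag_az = 61.9 - -3.5 = 65.4 degrees

65.4 degrees


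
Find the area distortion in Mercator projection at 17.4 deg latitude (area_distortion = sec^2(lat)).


area_distortion = 1/cos^2(17.4) = 1.098

1.098


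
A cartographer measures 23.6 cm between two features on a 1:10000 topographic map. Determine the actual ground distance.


ground = 23.6 cm * 10000 / 100 = 2360.0 m = 2.36 km

2.36 km


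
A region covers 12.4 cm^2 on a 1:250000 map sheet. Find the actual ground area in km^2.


ground_area = 12.4 * (250000/100)^2 = 77500000.0 m^2 = 77.5 km^2

77.5 km^2


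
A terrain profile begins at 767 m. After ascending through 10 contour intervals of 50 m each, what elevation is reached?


elevation = 767 + 10 * 50 = 1267 m

1267 m


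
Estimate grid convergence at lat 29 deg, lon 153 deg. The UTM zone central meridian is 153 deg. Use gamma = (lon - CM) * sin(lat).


gamma = (153 - 153) * sin(29) = 0 * 0.48481 = 0.0 degrees

0.0 degrees


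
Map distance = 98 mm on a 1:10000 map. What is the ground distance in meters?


ground = 98 mm * 10000 / 1000 = 980.0 m

980.0 m


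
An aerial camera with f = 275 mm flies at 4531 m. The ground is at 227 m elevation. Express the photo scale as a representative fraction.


scale = f / (H - h) = 275 mm / 4304 m = 275 / 4304000 = 1:15651

1:15651


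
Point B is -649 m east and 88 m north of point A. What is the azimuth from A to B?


az = atan2(-649, 88) = -82.3 deg
adjusted to 0-360: 277.7 degrees

277.7 degrees


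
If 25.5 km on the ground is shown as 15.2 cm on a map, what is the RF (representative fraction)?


ground = 25.5 km = 2550000 cm; RF denominator = ground / map = 2550000 / 15.2 ≈ 167763; RF = 1:167763

1:167763


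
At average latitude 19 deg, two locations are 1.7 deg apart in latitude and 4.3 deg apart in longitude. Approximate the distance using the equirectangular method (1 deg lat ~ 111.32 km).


dlat_km = 1.7 * 111.32 = 189.244
dlon_km = 4.3 * 111.32 * cos(19) ≈ 452.597
dist = sqrt(189.244^2 + 452.597^2) ≈ 490.6 km

490.6 km


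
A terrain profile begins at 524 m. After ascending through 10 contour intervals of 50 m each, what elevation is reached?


elevation = 524 + 10 * 50 = 1024 m

1024 m


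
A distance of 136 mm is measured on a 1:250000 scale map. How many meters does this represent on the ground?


ground = 136 mm * 250000 / 1000 = 34000.0 m

34000.0 m


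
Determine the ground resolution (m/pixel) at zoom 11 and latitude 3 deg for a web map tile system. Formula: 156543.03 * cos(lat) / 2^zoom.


res = 156543.03 * cos(3) / 2^11 = 156543.03 * 0.99862953 / 2048 = 76.33 m/pixel

76.33 m/pixel


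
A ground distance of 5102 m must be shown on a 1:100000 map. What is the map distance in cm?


map_cm = 5102 * 100 / 100000 = 5.102 cm ≈ 5.1 cm

5.1 cm


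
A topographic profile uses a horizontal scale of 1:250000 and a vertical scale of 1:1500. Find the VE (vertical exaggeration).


VE = horizontal_scale / vertical_scale = 250000 / 1500 ≈ 166.7

166.7x


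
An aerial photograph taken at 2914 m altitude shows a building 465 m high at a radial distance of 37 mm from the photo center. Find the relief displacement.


d = h * r / H = 465 * 37 / 2914 = 5.9 mm

5.9 mm


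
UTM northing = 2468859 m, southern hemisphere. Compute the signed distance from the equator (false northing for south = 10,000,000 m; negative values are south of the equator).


For southern: actual = 2468859 - 10000000 = -7531141 m

-7531141 m


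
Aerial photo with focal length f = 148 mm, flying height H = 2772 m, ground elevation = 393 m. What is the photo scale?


scale = f / (H - h) = 148 mm / 2379 m = 148 / 2379000 = 1:16074

1:16074


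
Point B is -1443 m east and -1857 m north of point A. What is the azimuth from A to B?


az = atan2(-1443, -1857) = -142.2 deg
adjusted to 0-360: 217.8 degrees

217.8 degrees


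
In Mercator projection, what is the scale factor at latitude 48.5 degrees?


SF = 1 / cos(48.5) = 1 / 0.66262 = 1.509

1.509


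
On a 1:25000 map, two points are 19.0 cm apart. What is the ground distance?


ground = 19.0 cm * 25000 / 100 = 4750.0 m = 4.75 km

4.75 km


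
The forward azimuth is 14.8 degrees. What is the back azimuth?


back azimuth = (14.8 + 180) mod 360 = 194.8 degrees

194.8 degrees


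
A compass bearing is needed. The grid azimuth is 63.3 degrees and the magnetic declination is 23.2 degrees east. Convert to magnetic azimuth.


magnetic azimuth = grid azimuth - declination (east +ve)
mag_az = 63.3 - 23.2 = 40.1 degrees

40.1 degrees


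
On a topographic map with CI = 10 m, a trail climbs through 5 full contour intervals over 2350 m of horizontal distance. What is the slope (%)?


elevation change = 5 * 10 = 50 m
slope = 50 / 2350 * 100 = 2.1%

2.1%


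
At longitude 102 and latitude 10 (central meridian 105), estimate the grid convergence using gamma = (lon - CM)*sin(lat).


gamma = (102 - 105) * sin(10) = -3 * 0.173648 = -0.521 degrees

-0.521 degrees


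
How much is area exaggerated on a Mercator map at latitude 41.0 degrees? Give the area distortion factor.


area_distortion = 1/cos^2(41.0) = 1.756

1.756


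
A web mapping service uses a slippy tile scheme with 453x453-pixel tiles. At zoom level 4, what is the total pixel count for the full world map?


tiles per axis = 2^4 = 16
total tiles = 16^2 = 256
pixels per axis = 16 * 453 = 7248
total pixels = 7248^2 = 52533504

52533504 pixels


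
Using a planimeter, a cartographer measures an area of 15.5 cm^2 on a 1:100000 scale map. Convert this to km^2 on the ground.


ground_area = 15.5 * (100000/100)^2 = 15500000.0 m^2 = 15.5 km^2

15.5 km^2


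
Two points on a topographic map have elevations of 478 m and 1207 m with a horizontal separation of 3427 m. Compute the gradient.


gradient = (1207 - 478) / 3427 = 729 / 3427 = 0.2127

0.2127


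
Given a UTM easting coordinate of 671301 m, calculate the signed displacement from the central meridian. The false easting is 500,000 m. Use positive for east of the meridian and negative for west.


displacement = 671301 - 500000 = 171301 m

171301 m


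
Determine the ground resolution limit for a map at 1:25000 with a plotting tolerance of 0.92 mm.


ground = 0.92 mm * 25000 / 1000 = 23.0 m

23.0 m


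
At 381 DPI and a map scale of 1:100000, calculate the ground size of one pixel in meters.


pixel_cm = 2.54 / 381 ≈ 0.006667 cm
ground = pixel_cm * 100000 / 100 = 2.54 * 100000 / (381 * 100) = 254000 / 38100 ≈ 6.67 m

6.67 m


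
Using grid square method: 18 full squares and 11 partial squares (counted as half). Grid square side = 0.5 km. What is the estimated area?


effective squares = 18 + 11 * 0.5 = 23.5
area = 23.5 * 0.25 = 5.875 km^2

5.875 km^2


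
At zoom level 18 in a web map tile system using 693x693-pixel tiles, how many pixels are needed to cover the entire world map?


tiles per axis = 2^18 = 262144
total tiles = 262144^2 = 68719476736
pixels per axis = 262144 * 693 = 181665792
total pixels = 181665792^2 = 33002459982987264

33002459982987264 pixels


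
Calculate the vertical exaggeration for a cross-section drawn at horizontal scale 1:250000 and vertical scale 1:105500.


VE = horizontal_scale / vertical_scale = 250000 / 105500 ≈ 2.4

2.4x


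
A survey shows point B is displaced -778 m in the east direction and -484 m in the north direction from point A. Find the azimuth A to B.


az = atan2(-778, -484) = -121.9 deg
adjusted to 0-360: 238.1 degrees

238.1 degrees


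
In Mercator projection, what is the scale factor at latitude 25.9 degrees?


SF = 1 / cos(25.9) = 1 / 0.899558 = 1.112

1.112


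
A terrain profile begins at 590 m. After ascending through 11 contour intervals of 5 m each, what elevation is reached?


elevation = 590 + 11 * 5 = 645 m

645 m


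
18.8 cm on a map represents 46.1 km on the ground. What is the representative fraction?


ground = 46.1 km = 4610000 cm; RF denominator = ground / map = 4610000 / 18.8 ≈ 245213; RF = 1:245213

1:245213


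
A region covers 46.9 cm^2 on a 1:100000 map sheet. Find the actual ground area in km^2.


ground_area = 46.9 * (100000/100)^2 = 46900000.0 m^2 = 46.9 km^2

46.9 km^2


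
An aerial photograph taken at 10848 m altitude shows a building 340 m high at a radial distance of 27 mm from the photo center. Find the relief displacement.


d = h * r / H = 340 * 27 / 10848 = 0.85 mm

0.85 mm


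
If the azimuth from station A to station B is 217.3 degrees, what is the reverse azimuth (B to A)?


back azimuth = (217.3 + 180) mod 360 = 37.3 degrees

37.3 degrees


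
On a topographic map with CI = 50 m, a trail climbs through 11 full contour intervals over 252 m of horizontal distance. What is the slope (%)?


elevation change = 11 * 50 = 550 m
slope = 550 / 252 * 100 = 218.3%

218.3%


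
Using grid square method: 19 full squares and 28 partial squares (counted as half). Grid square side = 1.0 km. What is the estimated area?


effective squares = 19 + 28 * 0.5 = 33.0
area = 33.0 * 1.0 = 33.0 km^2

33.0 km^2


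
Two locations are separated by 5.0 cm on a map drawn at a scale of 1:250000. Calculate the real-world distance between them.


ground = 5.0 cm * 250000 / 100 = 12500.0 m = 12.5 km

12.5 km


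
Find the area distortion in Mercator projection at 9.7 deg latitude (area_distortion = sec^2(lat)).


area_distortion = 1/cos^2(9.7) = 1.029

1.029


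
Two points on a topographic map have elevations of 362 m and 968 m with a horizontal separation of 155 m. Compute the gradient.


gradient = (968 - 362) / 155 = 606 / 155 = 3.9097

3.9097


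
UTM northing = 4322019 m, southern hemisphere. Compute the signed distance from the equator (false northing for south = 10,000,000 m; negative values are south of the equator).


For southern: actual = 4322019 - 10000000 = -5677981 m

-5677981 m


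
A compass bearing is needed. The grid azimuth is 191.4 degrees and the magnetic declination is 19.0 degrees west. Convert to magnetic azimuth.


magnetic azimuth = grid azimuth - declination (east +ve)
mag_az = 191.4 - -19.0 = 210.4 degrees

210.4 degrees


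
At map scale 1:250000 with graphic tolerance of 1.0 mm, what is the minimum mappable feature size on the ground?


ground = 1.0 mm * 250000 / 1000 = 250.0 m

250.0 m


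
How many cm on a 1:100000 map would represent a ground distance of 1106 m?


map_cm = 1106 * 100 / 100000 = 1.106 cm ≈ 1.11 cm

1.11 cm


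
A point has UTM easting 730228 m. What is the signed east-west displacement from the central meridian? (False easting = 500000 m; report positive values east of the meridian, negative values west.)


displacement = 730228 - 500000 = 230228 m

230228 m


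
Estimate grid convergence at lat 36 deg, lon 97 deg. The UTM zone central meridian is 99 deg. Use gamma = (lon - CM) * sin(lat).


gamma = (97 - 99) * sin(36) = -2 * 0.587785 = -1.176 degrees

-1.176 degrees


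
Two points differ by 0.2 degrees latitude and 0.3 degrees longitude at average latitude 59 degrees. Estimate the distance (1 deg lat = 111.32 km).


dlat_km = 0.2 * 111.32 = 22.264
dlon_km = 0.3 * 111.32 * cos(59) ≈ 17.2
dist = sqrt(22.264^2 + 17.2^2) ≈ 28.1 km

28.1 km


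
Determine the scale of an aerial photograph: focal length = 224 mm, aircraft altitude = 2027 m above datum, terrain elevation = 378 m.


scale = f / (H - h) = 224 mm / 1649 m = 224 / 1649000 = 1:7362

1:7362


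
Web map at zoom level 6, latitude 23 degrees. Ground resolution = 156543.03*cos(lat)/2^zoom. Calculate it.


res = 156543.03 * cos(23) / 2^6 = 156543.03 * 0.92050485 / 64 = 2251.54 m/pixel

2251.54 m/pixel


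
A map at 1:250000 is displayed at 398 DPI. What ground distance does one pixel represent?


pixel_cm = 2.54 / 398 ≈ 0.006382 cm
ground = pixel_cm * 250000 / 100 = 2.54 * 250000 / (398 * 100) = 635000 / 39800 ≈ 15.95 m

15.95 m


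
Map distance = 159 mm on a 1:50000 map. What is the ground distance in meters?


ground = 159 mm * 50000 / 1000 = 7950.0 m

7950.0 m


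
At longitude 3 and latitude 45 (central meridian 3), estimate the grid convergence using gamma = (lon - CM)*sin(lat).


gamma = (3 - 3) * sin(45) = 0 * 0.707107 = 0.0 degrees

0.0 degrees


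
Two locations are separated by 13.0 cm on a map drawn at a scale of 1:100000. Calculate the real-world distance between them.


ground = 13.0 cm * 100000 / 100 = 13000.0 m = 13.0 km

13.0 km


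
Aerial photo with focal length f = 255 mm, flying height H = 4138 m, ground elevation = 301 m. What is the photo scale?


scale = f / (H - h) = 255 mm / 3837 m = 255 / 3837000 = 1:15047

1:15047


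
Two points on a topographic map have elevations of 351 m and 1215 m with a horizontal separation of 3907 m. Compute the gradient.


gradient = (1215 - 351) / 3907 = 864 / 3907 = 0.2211

0.2211


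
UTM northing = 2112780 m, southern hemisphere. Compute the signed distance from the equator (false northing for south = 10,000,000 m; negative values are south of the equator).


For southern: actual = 2112780 - 10000000 = -7887220 m

-7887220 m


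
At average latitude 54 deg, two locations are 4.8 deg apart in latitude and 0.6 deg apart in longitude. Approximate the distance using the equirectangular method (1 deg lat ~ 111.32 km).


dlat_km = 4.8 * 111.32 = 534.336
dlon_km = 0.6 * 111.32 * cos(54) ≈ 39.259
dist = sqrt(534.336^2 + 39.259^2) ≈ 535.8 km

535.8 km


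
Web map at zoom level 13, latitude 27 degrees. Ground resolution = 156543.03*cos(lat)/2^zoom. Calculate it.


res = 156543.03 * cos(27) / 2^13 = 156543.03 * 0.89100652 / 8192 = 17.03 m/pixel

17.03 m/pixel


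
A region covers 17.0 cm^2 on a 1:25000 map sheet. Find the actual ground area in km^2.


ground_area = 17.0 * (25000/100)^2 = 1062500.0 m^2 = 1.0625 km^2 ≈ 1.063 km^2

1.063 km^2


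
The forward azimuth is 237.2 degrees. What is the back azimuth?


back azimuth = (237.2 + 180) mod 360 = 57.2 degrees

57.2 degrees


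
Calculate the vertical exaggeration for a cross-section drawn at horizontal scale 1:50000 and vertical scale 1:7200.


VE = horizontal_scale / vertical_scale = 50000 / 7200 ≈ 6.9

6.9x


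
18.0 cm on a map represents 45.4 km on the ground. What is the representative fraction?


ground = 45.4 km = 4540000 cm; RF denominator = ground / map = 4540000 / 18.0 ≈ 252222; RF = 1:252222

1:252222


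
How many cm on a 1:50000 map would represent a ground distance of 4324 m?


map_cm = 4324 * 100 / 50000 = 8.648 cm ≈ 8.65 cm

8.65 cm


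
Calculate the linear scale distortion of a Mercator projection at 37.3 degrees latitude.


SF = 1 / cos(37.3) = 1 / 0.795473 = 1.257

1.257


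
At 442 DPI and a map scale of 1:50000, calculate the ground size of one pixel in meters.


pixel_cm = 2.54 / 442 ≈ 0.005747 cm
ground = pixel_cm * 50000 / 100 = 2.54 * 50000 / (442 * 100) = 127000 / 44200 ≈ 2.87 m

2.87 m


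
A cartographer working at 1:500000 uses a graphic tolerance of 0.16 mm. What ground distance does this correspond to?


ground = 0.16 mm * 500000 / 1000 = 80.0 m

80.0 m


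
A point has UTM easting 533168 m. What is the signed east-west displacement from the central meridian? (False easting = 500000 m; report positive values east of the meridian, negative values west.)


displacement = 533168 - 500000 = 33168 m

33168 m


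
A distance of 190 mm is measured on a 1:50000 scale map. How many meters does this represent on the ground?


ground = 190 mm * 50000 / 1000 = 9500.0 m

9500.0 m


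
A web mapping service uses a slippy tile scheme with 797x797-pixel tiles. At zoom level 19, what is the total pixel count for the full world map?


tiles per axis = 2^19 = 524288
total tiles = 524288^2 = 274877906944
pixels per axis = 524288 * 797 = 417857536
total pixels = 417857536^2 = 174604920391991296

174604920391991296 pixels


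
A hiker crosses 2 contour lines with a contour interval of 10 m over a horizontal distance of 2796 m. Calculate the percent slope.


elevation change = 2 * 10 = 20 m
slope = 20 / 2796 * 100 = 0.7%

0.7%


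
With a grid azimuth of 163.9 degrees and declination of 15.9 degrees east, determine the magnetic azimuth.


magnetic azimuth = grid azimuth - declination (east +ve)
mag_az = 163.9 - 15.9 = 148.0 degrees

148.0 degrees


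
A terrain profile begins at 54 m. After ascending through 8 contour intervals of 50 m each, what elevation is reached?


elevation = 54 + 8 * 50 = 454 m

454 m


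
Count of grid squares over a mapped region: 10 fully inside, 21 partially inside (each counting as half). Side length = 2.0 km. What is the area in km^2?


effective squares = 10 + 21 * 0.5 = 20.5
area = 20.5 * 4.0 = 82.0 km^2

82.0 km^2


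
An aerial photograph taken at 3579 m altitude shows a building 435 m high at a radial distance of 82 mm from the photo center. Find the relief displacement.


d = h * r / H = 435 * 82 / 3579 = 9.97 mm

9.97 mm


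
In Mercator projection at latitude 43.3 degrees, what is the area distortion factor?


area_distortion = 1/cos^2(43.3) = 1.888

1.888


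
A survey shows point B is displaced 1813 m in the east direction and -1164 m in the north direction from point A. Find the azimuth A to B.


az = atan2(1813, -1164) = 122.7 deg
adjusted to 0-360: 122.7 degrees

122.7 degrees


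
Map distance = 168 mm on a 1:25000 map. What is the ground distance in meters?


ground = 168 mm * 25000 / 1000 = 4200.0 m

4200.0 m


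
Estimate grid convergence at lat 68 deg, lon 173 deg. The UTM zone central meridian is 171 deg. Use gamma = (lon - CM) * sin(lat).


gamma = (173 - 171) * sin(68) = 2 * 0.927184 = 1.854 degrees

1.854 degrees


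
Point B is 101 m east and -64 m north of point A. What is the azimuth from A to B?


az = atan2(101, -64) = 122.4 deg
adjusted to 0-360: 122.4 degrees

122.4 degrees


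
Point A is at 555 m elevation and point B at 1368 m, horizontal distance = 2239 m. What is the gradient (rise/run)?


gradient = (1368 - 555) / 2239 = 813 / 2239 = 0.3631

0.3631


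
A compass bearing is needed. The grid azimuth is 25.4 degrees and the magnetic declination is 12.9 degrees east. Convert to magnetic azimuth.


magnetic azimuth = grid azimuth - declination (east +ve)
mag_az = 25.4 - 12.9 = 12.5 degrees

12.5 degrees


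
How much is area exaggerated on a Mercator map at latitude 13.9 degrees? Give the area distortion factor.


area_distortion = 1/cos^2(13.9) = 1.061

1.061


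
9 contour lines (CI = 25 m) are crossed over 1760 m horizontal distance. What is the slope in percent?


elevation change = 9 * 25 = 225 m
slope = 225 / 1760 * 100 = 12.8%

12.8%


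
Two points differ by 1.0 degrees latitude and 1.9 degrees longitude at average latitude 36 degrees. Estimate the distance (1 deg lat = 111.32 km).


dlat_km = 1.0 * 111.32 = 111.32
dlon_km = 1.9 * 111.32 * cos(36) ≈ 171.114
dist = sqrt(111.32^2 + 171.114^2) ≈ 204.1 km

204.1 km


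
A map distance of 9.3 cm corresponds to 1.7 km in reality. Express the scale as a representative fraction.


ground = 1.7 km = 170000 cm; RF denominator = ground / map = 170000 / 9.3 ≈ 18280; RF = 1:18280

1:18280


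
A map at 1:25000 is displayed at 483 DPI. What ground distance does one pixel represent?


pixel_cm = 2.54 / 483 ≈ 0.005259 cm
ground = pixel_cm * 25000 / 100 = 2.54 * 25000 / (483 * 100) = 63500 / 48300 ≈ 1.31 m

1.31 m


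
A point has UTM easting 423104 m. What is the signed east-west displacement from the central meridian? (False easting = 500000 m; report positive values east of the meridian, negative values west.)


displacement = 423104 - 500000 = -76896 m

-76896 m


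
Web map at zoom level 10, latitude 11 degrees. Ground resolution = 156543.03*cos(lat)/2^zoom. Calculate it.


res = 156543.03 * cos(11) / 2^10 = 156543.03 * 0.98162718 / 1024 = 150.07 m/pixel

150.07 m/pixel


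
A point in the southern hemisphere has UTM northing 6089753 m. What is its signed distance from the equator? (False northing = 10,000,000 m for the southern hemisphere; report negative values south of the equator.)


For southern: actual = 6089753 - 10000000 = -3910247 m

-3910247 m


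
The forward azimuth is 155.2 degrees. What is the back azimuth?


back azimuth = (155.2 + 180) mod 360 = 335.2 degrees

335.2 degrees


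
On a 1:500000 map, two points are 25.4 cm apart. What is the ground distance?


ground = 25.4 cm * 500000 / 100 = 127000.0 m = 127.0 km

127.0 km


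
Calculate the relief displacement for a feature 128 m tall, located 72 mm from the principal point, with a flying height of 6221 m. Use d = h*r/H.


d = h * r / H = 128 * 72 / 6221 = 1.48 mm

1.48 mm


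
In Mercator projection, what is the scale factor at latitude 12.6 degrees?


SF = 1 / cos(12.6) = 1 / 0.975917 = 1.025

1.025


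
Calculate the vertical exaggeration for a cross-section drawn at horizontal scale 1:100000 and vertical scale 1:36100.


VE = horizontal_scale / vertical_scale = 100000 / 36100 ≈ 2.8

2.8x


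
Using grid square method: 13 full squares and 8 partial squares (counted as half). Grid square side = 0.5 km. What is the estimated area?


effective squares = 13 + 8 * 0.5 = 17.0
area = 17.0 * 0.25 = 4.25 km^2

4.25 km^2


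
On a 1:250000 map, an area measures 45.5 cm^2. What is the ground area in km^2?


ground_area = 45.5 * (250000/100)^2 = 284375000.0 m^2 = 284.375 km^2

284.375 km^2


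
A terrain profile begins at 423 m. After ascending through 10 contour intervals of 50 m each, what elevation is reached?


elevation = 423 + 10 * 50 = 923 m

923 m


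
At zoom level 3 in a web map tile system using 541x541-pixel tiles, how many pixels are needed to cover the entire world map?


tiles per axis = 2^3 = 8
total tiles = 8^2 = 64
pixels per axis = 8 * 541 = 4328
total pixels = 4328^2 = 18731584

18731584 pixels


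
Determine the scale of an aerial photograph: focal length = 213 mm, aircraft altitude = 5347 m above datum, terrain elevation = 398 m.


scale = f / (H - h) = 213 mm / 4949 m = 213 / 4949000 = 1:23235

1:23235


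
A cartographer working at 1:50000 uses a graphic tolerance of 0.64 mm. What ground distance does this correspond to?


ground = 0.64 mm * 50000 / 1000 = 32.0 m

32.0 m


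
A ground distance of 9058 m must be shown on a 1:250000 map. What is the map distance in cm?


map_cm = 9058 * 100 / 250000 = 3.6232 cm ≈ 3.62 cm

3.62 cm


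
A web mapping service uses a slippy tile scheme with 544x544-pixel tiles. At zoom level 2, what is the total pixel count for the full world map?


tiles per axis = 2^2 = 4
total tiles = 4^2 = 16
pixels per axis = 4 * 544 = 2176
total pixels = 2176^2 = 4734976

4734976 pixels


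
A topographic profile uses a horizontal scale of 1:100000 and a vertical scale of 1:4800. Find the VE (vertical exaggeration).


VE = horizontal_scale / vertical_scale = 100000 / 4800 ≈ 20.8

20.8x


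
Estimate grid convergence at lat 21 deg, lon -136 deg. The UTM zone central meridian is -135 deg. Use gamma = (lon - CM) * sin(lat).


gamma = (-136 - -135) * sin(21) = -1 * 0.358368 = -0.358 degrees

-0.358 degrees


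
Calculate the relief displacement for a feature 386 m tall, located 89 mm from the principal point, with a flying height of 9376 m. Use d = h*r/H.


d = h * r / H = 386 * 89 / 9376 = 3.66 mm

3.66 mm


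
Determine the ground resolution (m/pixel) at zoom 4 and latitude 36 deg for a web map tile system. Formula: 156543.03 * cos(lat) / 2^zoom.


res = 156543.03 * cos(36) / 2^4 = 156543.03 * 0.80901699 / 16 = 7915.37 m/pixel

7915.37 m/pixel


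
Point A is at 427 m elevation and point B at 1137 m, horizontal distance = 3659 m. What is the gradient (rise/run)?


gradient = (1137 - 427) / 3659 = 710 / 3659 = 0.194

0.194


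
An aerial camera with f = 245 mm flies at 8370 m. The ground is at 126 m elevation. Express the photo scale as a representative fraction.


scale = f / (H - h) = 245 mm / 8244 m = 245 / 8244000 = 1:33649

1:33649


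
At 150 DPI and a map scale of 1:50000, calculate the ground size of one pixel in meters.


pixel_cm = 2.54 / 150 ≈ 0.016933 cm
ground = pixel_cm * 50000 / 100 = 2.54 * 50000 / (150 * 100) = 127000 / 15000 ≈ 8.47 m

8.47 m


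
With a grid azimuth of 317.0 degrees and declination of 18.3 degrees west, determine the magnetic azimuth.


magnetic azimuth = grid azimuth - declination (east +ve)
mag_az = 317.0 - -18.3 = 335.3 degrees

335.3 degrees


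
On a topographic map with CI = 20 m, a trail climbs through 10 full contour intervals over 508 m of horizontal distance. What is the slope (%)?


elevation change = 10 * 20 = 200 m
slope = 200 / 508 * 100 = 39.4%

39.4%


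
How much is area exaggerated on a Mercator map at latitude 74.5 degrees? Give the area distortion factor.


area_distortion = 1/cos^2(74.5) = 14.002

14.002


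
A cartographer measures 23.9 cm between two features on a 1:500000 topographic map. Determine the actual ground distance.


ground = 23.9 cm * 500000 / 100 = 119500.0 m = 119.5 km

119.5 km


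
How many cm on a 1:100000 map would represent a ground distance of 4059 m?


map_cm = 4059 * 100 / 100000 = 4.059 cm ≈ 4.06 cm

4.06 cm


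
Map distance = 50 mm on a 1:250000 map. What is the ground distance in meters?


ground = 50 mm * 250000 / 1000 = 12500.0 m

12500.0 m


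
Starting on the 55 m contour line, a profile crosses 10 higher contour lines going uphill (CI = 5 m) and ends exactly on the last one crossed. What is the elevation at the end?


elevation = 55 + 10 * 5 = 105 m

105 m


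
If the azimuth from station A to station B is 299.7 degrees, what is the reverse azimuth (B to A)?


back azimuth = (299.7 + 180) mod 360 = 119.7 degrees

119.7 degrees


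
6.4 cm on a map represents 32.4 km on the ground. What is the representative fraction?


ground = 32.4 km = 3240000 cm; RF denominator = ground / map = 3240000 / 6.4 = 506250; RF = 1:506250

1:506250


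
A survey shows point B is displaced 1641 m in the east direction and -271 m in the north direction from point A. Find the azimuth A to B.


az = atan2(1641, -271) = 99.4 deg
adjusted to 0-360: 99.4 degrees

99.4 degrees


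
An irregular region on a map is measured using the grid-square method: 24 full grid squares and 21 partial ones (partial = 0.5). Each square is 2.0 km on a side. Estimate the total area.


effective squares = 24 + 21 * 0.5 = 34.5
area = 34.5 * 4.0 = 138.0 km^2

138.0 km^2


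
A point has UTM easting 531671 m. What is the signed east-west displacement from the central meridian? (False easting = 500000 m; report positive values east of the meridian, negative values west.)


displacement = 531671 - 500000 = 31671 m

31671 m


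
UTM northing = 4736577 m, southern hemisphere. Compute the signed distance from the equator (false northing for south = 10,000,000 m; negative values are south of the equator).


For southern: actual = 4736577 - 10000000 = -5263423 m

-5263423 m


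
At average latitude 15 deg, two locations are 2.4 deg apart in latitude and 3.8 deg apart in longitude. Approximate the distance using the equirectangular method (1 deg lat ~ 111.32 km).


dlat_km = 2.4 * 111.32 = 267.168
dlon_km = 3.8 * 111.32 * cos(15) ≈ 408.602
dist = sqrt(267.168^2 + 408.602^2) ≈ 488.2 km

488.2 km


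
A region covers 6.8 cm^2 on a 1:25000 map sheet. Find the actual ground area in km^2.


ground_area = 6.8 * (25000/100)^2 = 425000.0 m^2 = 0.425 km^2

0.425 km^2


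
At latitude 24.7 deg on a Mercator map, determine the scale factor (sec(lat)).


SF = 1 / cos(24.7) = 1 / 0.908508 = 1.101

1.101


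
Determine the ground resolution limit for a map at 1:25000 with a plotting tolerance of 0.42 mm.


ground = 0.42 mm * 25000 / 1000 = 10.5 m

10.5 m


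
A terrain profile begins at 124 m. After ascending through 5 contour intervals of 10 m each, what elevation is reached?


elevation = 124 + 5 * 10 = 174 m

174 m


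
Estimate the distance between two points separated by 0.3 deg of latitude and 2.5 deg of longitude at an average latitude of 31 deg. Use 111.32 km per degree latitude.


dlat_km = 0.3 * 111.32 = 33.396
dlon_km = 2.5 * 111.32 * cos(31) ≈ 238.55
dist = sqrt(33.396^2 + 238.55^2) ≈ 240.9 km

240.9 km


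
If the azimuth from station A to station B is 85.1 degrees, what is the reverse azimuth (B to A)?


back azimuth = (85.1 + 180) mod 360 = 265.1 degrees

265.1 degrees


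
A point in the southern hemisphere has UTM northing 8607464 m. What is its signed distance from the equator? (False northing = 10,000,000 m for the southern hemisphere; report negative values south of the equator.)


For southern: actual = 8607464 - 10000000 = -1392536 m

-1392536 m


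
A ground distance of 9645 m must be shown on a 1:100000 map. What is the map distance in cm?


map_cm = 9645 * 100 / 100000 = 9.645 cm ≈ 9.65 cm

9.65 cm


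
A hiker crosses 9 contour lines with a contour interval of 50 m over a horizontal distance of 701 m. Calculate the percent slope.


elevation change = 9 * 50 = 450 m
slope = 450 / 701 * 100 = 64.2%

64.2%


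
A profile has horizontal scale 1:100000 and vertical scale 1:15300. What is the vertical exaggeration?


VE = horizontal_scale / vertical_scale = 100000 / 15300 ≈ 6.5

6.5x


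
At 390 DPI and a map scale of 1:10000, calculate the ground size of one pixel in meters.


pixel_cm = 2.54 / 390 ≈ 0.006513 cm
ground = pixel_cm * 10000 / 100 = 2.54 * 10000 / (390 * 100) = 25400 / 39000 ≈ 0.65 m

0.65 m


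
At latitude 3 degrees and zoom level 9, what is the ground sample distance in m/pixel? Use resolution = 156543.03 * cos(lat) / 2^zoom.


res = 156543.03 * cos(3) / 2^9 = 156543.03 * 0.99862953 / 512 = 305.33 m/pixel

305.33 m/pixel


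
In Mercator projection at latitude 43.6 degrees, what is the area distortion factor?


area_distortion = 1/cos^2(43.6) = 1.907

1.907


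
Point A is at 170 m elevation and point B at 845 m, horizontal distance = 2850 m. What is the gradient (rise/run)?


gradient = (845 - 170) / 2850 = 675 / 2850 = 0.2368

0.2368


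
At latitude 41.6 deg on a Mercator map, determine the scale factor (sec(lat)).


SF = 1 / cos(41.6) = 1 / 0.747798 = 1.337

1.337


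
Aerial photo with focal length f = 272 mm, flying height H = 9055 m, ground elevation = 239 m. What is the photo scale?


scale = f / (H - h) = 272 mm / 8816 m = 272 / 8816000 = 1:32412

1:32412


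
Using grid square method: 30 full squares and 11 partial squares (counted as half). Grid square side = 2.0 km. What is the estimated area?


effective squares = 30 + 11 * 0.5 = 35.5
area = 35.5 * 4.0 = 142.0 km^2

142.0 km^2


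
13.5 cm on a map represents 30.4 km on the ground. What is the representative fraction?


ground = 30.4 km = 3040000 cm; RF denominator = ground / map = 3040000 / 13.5 ≈ 225185; RF = 1:225185

1:225185


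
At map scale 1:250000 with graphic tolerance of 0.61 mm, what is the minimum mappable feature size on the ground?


ground = 0.61 mm * 250000 / 1000 = 152.5 m

152.5 m


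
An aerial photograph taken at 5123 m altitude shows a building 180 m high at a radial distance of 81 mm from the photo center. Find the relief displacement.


d = h * r / H = 180 * 81 / 5123 = 2.85 mm

2.85 mm


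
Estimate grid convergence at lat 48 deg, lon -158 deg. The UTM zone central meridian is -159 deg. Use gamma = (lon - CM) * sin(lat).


gamma = (-158 - -159) * sin(48) = 1 * 0.743145 = 0.743 degrees

0.743 degrees


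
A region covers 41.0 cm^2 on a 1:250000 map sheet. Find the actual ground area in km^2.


ground_area = 41.0 * (250000/100)^2 = 256250000.0 m^2 = 256.25 km^2

256.25 km^2


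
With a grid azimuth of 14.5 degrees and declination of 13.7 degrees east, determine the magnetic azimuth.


magnetic azimuth = grid azimuth - declination (east +ve)
mag_az = 14.5 - 13.7 = 0.8 degrees

0.8 degrees


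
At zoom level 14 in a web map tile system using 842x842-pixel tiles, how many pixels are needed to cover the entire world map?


tiles per axis = 2^14 = 16384
total tiles = 16384^2 = 268435456
pixels per axis = 16384 * 842 = 13795328
total pixels = 13795328^2 = 190311074627584

190311074627584 pixels


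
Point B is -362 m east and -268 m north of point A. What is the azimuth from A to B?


az = atan2(-362, -268) = -126.5 deg
adjusted to 0-360: 233.5 degrees

233.5 degrees


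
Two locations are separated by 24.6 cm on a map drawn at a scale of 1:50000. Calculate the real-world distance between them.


ground = 24.6 cm * 50000 / 100 = 12300.0 m = 12.3 km

12.3 km


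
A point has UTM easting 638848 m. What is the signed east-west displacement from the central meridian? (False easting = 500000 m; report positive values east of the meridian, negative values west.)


displacement = 638848 - 500000 = 138848 m

138848 m


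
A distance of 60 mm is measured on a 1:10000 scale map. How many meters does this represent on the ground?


ground = 60 mm * 10000 / 1000 = 600.0 m

600.0 m


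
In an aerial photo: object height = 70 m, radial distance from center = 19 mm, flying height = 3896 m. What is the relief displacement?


d = h * r / H = 70 * 19 / 3896 = 0.34 mm

0.34 mm


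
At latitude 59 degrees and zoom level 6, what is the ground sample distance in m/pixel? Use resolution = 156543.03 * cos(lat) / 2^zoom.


res = 156543.03 * cos(59) / 2^6 = 156543.03 * 0.51503807 / 64 = 1259.78 m/pixel

1259.78 m/pixel


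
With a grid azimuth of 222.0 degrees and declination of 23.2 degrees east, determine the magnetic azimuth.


magnetic azimuth = grid azimuth - declination (east +ve)
mag_az = 222.0 - 23.2 = 198.8 degrees

198.8 degrees


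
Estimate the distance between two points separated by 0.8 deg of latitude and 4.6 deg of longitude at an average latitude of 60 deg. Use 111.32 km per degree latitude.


dlat_km = 0.8 * 111.32 = 89.056
dlon_km = 4.6 * 111.32 * cos(60) ≈ 256.036
dist = sqrt(89.056^2 + 256.036^2) ≈ 271.1 km

271.1 km


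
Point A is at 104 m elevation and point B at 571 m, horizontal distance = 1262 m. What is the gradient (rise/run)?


gradient = (571 - 104) / 1262 = 467 / 1262 = 0.37

0.37


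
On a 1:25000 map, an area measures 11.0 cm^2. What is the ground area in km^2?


ground_area = 11.0 * (25000/100)^2 = 687500.0 m^2 = 0.6875 km^2 ≈ 0.688 km^2

0.688 km^2


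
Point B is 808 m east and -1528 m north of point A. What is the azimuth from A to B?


az = atan2(808, -1528) = 152.1 deg
adjusted to 0-360: 152.1 degrees

152.1 degrees


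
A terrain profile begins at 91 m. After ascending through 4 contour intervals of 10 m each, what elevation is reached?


elevation = 91 + 4 * 10 = 131 m

131 m


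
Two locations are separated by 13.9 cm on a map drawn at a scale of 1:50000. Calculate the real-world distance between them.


ground = 13.9 cm * 50000 / 100 = 6950.0 m = 6.95 km

6.95 km


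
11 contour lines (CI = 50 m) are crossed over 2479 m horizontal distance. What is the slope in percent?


elevation change = 11 * 50 = 550 m
slope = 550 / 2479 * 100 = 22.2%

22.2%


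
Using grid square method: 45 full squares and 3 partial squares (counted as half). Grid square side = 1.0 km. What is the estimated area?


effective squares = 45 + 3 * 0.5 = 46.5
area = 46.5 * 1.0 = 46.5 km^2

46.5 km^2


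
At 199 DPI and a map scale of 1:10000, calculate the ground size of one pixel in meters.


pixel_cm = 2.54 / 199 ≈ 0.012764 cm
ground = pixel_cm * 10000 / 100 = 2.54 * 10000 / (199 * 100) = 25400 / 19900 ≈ 1.28 m

1.28 m
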